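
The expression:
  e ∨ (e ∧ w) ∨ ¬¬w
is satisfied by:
  {e: True, w: True}
  {e: True, w: False}
  {w: True, e: False}


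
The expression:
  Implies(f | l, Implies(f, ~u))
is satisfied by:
  {u: False, f: False}
  {f: True, u: False}
  {u: True, f: False}


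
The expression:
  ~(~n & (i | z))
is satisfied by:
  {n: True, i: False, z: False}
  {n: True, z: True, i: False}
  {n: True, i: True, z: False}
  {n: True, z: True, i: True}
  {z: False, i: False, n: False}


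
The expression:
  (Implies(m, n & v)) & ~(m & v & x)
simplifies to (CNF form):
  (n | ~m) & (v | ~m) & (~m | ~x)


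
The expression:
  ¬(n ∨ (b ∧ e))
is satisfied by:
  {n: False, e: False, b: False}
  {b: True, n: False, e: False}
  {e: True, n: False, b: False}


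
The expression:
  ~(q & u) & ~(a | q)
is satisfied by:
  {q: False, a: False}


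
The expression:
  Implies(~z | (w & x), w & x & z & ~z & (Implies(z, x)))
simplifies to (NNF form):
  z & (~w | ~x)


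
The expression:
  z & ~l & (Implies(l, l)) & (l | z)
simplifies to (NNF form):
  z & ~l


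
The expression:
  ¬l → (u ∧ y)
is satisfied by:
  {y: True, l: True, u: True}
  {y: True, l: True, u: False}
  {l: True, u: True, y: False}
  {l: True, u: False, y: False}
  {y: True, u: True, l: False}


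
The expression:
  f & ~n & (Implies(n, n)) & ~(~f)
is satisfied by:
  {f: True, n: False}


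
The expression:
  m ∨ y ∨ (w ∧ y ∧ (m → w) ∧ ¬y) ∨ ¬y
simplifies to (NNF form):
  True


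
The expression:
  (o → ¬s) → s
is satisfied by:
  {s: True}


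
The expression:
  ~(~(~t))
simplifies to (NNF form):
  ~t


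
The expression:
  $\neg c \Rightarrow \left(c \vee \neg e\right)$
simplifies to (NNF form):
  $c \vee \neg e$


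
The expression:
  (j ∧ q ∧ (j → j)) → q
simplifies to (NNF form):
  True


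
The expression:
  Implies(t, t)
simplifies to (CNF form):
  True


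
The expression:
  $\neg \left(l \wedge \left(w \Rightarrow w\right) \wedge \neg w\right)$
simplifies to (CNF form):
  $w \vee \neg l$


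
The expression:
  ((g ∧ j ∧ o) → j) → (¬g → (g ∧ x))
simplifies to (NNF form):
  g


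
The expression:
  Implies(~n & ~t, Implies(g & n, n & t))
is always true.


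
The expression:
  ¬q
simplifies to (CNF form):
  ¬q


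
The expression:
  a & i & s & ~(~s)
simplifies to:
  a & i & s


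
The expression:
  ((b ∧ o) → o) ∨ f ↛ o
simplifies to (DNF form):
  True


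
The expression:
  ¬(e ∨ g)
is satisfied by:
  {g: False, e: False}


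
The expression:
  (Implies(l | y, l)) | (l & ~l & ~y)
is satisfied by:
  {l: True, y: False}
  {y: False, l: False}
  {y: True, l: True}


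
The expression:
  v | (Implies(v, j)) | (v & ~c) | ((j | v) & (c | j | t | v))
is always true.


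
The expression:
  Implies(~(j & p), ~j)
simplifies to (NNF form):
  p | ~j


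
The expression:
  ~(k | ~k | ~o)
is never true.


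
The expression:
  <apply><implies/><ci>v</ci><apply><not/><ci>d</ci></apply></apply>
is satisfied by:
  {v: False, d: False}
  {d: True, v: False}
  {v: True, d: False}


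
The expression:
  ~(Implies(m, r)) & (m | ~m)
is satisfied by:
  {m: True, r: False}


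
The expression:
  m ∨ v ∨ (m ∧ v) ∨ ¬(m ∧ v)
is always true.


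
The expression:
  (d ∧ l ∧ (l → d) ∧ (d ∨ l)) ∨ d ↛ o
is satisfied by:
  {d: True, l: True, o: False}
  {d: True, o: False, l: False}
  {d: True, l: True, o: True}


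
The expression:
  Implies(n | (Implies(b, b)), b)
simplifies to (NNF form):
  b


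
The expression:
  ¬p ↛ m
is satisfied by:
  {p: False, m: False}


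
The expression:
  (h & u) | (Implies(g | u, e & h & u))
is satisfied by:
  {h: True, u: False, g: False}
  {u: False, g: False, h: False}
  {h: True, u: True, g: False}
  {h: True, g: True, u: True}


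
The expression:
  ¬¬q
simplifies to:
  q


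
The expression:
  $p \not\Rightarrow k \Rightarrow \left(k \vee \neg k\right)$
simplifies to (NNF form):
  $\text{True}$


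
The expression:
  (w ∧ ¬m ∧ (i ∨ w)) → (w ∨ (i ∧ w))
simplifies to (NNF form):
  True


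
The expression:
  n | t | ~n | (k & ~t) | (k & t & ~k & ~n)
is always true.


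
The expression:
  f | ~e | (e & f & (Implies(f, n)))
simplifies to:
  f | ~e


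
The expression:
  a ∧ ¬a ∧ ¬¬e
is never true.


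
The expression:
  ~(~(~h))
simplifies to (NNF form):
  ~h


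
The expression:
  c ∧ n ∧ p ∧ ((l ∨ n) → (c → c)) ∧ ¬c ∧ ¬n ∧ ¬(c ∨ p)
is never true.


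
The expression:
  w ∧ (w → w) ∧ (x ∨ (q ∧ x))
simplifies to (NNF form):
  w ∧ x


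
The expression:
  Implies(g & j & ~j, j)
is always true.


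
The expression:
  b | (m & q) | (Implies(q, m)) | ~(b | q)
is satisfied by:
  {b: True, m: True, q: False}
  {b: True, q: False, m: False}
  {m: True, q: False, b: False}
  {m: False, q: False, b: False}
  {b: True, m: True, q: True}
  {b: True, q: True, m: False}
  {m: True, q: True, b: False}


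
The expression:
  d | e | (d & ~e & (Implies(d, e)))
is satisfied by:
  {d: True, e: True}
  {d: True, e: False}
  {e: True, d: False}


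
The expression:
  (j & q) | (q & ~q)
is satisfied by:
  {j: True, q: True}


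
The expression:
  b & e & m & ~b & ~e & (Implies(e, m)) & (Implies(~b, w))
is never true.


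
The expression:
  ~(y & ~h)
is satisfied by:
  {h: True, y: False}
  {y: False, h: False}
  {y: True, h: True}


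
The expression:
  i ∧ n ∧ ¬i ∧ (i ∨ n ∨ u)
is never true.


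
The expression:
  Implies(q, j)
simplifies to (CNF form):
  j | ~q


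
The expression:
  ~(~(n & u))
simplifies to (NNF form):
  n & u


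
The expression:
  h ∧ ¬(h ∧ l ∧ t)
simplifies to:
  h ∧ (¬l ∨ ¬t)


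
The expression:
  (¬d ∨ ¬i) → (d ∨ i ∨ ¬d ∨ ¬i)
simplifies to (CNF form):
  True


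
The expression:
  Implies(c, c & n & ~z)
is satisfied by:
  {n: True, c: False, z: False}
  {n: False, c: False, z: False}
  {z: True, n: True, c: False}
  {z: True, n: False, c: False}
  {c: True, n: True, z: False}


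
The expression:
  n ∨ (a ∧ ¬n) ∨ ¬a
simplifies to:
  True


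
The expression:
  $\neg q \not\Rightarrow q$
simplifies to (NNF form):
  $\neg q$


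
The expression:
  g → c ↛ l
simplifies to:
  (c ∧ ¬l) ∨ ¬g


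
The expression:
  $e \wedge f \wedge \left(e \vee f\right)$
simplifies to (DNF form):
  $e \wedge f$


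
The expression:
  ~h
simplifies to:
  ~h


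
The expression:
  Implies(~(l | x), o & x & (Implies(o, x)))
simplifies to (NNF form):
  l | x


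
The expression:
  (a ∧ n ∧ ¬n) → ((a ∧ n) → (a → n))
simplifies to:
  True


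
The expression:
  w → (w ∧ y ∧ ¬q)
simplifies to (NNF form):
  (y ∧ ¬q) ∨ ¬w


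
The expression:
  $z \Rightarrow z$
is always true.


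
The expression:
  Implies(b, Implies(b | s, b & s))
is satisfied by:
  {s: True, b: False}
  {b: False, s: False}
  {b: True, s: True}


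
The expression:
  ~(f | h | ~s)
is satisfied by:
  {s: True, h: False, f: False}


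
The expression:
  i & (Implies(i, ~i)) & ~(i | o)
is never true.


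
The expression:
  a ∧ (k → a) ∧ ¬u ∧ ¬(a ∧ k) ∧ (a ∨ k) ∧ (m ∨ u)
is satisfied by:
  {a: True, m: True, u: False, k: False}


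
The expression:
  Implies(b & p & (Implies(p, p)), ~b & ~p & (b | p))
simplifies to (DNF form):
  ~b | ~p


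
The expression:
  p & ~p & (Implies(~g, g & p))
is never true.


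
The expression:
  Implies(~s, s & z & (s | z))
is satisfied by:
  {s: True}


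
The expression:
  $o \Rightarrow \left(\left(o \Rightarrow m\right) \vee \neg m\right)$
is always true.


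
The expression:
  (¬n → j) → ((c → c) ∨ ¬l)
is always true.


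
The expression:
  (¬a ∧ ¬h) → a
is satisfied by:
  {a: True, h: True}
  {a: True, h: False}
  {h: True, a: False}


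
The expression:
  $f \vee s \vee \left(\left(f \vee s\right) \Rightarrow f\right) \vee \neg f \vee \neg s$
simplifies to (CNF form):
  $\text{True}$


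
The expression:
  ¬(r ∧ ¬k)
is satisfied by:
  {k: True, r: False}
  {r: False, k: False}
  {r: True, k: True}


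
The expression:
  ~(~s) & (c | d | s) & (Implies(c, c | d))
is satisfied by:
  {s: True}


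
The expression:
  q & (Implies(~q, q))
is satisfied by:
  {q: True}


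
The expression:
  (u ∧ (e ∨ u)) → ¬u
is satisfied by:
  {u: False}


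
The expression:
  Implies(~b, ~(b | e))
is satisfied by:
  {b: True, e: False}
  {e: False, b: False}
  {e: True, b: True}


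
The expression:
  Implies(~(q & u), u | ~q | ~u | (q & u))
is always true.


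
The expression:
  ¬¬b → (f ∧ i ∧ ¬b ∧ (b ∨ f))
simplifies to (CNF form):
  ¬b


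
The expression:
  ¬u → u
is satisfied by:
  {u: True}


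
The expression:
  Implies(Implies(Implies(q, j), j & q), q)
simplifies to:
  True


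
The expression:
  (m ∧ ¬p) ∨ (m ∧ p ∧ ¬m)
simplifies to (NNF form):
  m ∧ ¬p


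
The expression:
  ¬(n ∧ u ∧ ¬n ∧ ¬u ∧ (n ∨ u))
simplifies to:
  True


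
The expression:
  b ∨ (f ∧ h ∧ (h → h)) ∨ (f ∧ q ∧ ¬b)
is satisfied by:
  {b: True, h: True, f: True, q: True}
  {b: True, h: True, f: True, q: False}
  {b: True, f: True, q: True, h: False}
  {b: True, f: True, q: False, h: False}
  {b: True, h: True, q: True, f: False}
  {b: True, h: True, q: False, f: False}
  {b: True, q: True, f: False, h: False}
  {b: True, q: False, f: False, h: False}
  {h: True, f: True, q: True, b: False}
  {h: True, f: True, q: False, b: False}
  {f: True, q: True, b: False, h: False}


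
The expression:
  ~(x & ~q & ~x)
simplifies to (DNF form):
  True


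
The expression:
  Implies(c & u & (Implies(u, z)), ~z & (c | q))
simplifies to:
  ~c | ~u | ~z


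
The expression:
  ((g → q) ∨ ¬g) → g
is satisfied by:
  {g: True}


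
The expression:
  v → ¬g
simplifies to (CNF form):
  ¬g ∨ ¬v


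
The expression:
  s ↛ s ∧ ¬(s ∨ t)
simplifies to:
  False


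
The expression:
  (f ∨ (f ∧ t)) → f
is always true.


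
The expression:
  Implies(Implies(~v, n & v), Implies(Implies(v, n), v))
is always true.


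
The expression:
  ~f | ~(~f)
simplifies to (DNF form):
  True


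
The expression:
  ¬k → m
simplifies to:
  k ∨ m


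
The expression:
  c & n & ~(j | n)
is never true.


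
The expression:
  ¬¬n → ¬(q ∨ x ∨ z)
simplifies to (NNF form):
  (¬q ∧ ¬x ∧ ¬z) ∨ ¬n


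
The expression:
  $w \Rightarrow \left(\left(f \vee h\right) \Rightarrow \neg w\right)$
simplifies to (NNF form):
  $\left(\neg f \wedge \neg h\right) \vee \neg w$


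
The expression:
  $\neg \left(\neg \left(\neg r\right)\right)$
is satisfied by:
  {r: False}


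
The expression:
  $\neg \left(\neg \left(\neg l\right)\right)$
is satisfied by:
  {l: False}


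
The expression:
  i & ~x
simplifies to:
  i & ~x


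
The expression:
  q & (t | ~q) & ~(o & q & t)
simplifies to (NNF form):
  q & t & ~o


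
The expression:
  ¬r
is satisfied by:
  {r: False}


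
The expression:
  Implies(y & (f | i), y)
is always true.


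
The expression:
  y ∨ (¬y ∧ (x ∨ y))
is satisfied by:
  {y: True, x: True}
  {y: True, x: False}
  {x: True, y: False}


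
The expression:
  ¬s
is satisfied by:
  {s: False}


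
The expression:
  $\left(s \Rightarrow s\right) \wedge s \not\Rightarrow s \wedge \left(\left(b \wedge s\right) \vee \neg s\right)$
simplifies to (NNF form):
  $\text{False}$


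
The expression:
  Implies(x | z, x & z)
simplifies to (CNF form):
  (x | ~x) & (x | ~z) & (z | ~x) & (z | ~z)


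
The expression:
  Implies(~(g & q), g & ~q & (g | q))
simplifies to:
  g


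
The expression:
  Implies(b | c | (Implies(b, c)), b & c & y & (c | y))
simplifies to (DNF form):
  b & c & y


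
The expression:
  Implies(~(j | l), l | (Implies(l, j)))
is always true.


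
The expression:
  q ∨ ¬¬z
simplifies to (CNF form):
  q ∨ z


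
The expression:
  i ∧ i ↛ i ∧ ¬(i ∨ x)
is never true.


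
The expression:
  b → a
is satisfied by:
  {a: True, b: False}
  {b: False, a: False}
  {b: True, a: True}


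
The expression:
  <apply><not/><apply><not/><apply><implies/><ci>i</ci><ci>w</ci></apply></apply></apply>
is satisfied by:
  {w: True, i: False}
  {i: False, w: False}
  {i: True, w: True}


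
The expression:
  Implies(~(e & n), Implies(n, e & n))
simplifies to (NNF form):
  e | ~n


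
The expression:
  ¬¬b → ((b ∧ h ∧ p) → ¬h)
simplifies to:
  ¬b ∨ ¬h ∨ ¬p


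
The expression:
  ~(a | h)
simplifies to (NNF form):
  ~a & ~h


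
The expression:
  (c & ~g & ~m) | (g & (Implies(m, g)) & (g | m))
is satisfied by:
  {c: True, g: True, m: False}
  {g: True, m: False, c: False}
  {c: True, g: True, m: True}
  {g: True, m: True, c: False}
  {c: True, m: False, g: False}


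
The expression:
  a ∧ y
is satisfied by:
  {a: True, y: True}


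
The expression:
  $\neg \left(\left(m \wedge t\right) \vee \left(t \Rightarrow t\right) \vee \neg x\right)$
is never true.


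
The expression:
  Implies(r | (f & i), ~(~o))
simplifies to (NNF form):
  o | (~f & ~r) | (~i & ~r)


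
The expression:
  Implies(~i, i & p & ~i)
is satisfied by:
  {i: True}


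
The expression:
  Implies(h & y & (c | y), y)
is always true.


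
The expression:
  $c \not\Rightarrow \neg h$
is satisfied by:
  {h: True, c: True}


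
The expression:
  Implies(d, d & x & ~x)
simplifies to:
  ~d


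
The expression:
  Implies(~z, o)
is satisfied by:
  {o: True, z: True}
  {o: True, z: False}
  {z: True, o: False}


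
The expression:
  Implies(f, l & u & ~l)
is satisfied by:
  {f: False}


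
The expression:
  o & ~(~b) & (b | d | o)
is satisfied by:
  {b: True, o: True}


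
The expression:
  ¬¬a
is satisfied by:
  {a: True}


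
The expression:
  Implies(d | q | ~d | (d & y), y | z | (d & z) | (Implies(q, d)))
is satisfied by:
  {y: True, d: True, z: True, q: False}
  {y: True, d: True, q: False, z: False}
  {y: True, z: True, q: False, d: False}
  {y: True, q: False, z: False, d: False}
  {d: True, z: True, q: False, y: False}
  {d: True, q: False, z: False, y: False}
  {z: True, d: False, q: False, y: False}
  {d: False, q: False, z: False, y: False}
  {d: True, y: True, q: True, z: True}
  {d: True, y: True, q: True, z: False}
  {y: True, q: True, z: True, d: False}
  {y: True, q: True, d: False, z: False}
  {z: True, q: True, d: True, y: False}
  {q: True, d: True, y: False, z: False}
  {q: True, z: True, y: False, d: False}


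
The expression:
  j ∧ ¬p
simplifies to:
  j ∧ ¬p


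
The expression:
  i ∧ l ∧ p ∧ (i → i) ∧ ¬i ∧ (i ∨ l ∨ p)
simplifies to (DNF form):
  False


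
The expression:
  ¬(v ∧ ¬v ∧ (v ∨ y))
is always true.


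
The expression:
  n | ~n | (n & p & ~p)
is always true.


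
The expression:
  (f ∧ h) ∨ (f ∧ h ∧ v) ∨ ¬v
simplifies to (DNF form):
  (f ∧ h) ∨ ¬v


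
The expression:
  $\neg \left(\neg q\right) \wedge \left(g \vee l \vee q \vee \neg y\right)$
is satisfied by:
  {q: True}


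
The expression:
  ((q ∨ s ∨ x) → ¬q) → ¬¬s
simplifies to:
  q ∨ s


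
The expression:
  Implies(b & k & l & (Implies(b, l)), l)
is always true.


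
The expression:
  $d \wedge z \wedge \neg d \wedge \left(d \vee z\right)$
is never true.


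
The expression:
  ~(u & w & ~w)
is always true.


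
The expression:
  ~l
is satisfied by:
  {l: False}


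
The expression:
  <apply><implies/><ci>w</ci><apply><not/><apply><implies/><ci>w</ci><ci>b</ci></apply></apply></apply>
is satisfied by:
  {w: False, b: False}
  {b: True, w: False}
  {w: True, b: False}


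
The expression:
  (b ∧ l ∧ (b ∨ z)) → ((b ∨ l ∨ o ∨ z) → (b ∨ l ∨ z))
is always true.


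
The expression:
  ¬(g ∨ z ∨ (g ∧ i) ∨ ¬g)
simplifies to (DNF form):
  False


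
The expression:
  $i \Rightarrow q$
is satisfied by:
  {q: True, i: False}
  {i: False, q: False}
  {i: True, q: True}


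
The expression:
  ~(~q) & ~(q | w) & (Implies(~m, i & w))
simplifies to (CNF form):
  False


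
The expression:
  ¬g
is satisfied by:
  {g: False}


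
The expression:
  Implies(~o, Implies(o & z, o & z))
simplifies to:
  True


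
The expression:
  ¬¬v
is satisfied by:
  {v: True}


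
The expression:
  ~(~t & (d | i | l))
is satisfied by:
  {t: True, d: False, l: False, i: False}
  {i: True, t: True, d: False, l: False}
  {t: True, l: True, d: False, i: False}
  {i: True, t: True, l: True, d: False}
  {t: True, d: True, l: False, i: False}
  {t: True, i: True, d: True, l: False}
  {t: True, l: True, d: True, i: False}
  {i: True, t: True, l: True, d: True}
  {i: False, d: False, l: False, t: False}


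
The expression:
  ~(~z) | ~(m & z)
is always true.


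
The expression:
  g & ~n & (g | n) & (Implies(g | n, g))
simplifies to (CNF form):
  g & ~n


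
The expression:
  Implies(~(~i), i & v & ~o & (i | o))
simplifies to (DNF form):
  ~i | (v & ~o)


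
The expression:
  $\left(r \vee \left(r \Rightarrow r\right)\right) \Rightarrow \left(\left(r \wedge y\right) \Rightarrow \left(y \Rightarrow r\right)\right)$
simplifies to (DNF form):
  $\text{True}$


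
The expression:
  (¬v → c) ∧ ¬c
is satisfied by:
  {v: True, c: False}


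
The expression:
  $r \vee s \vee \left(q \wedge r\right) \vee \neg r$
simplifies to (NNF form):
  $\text{True}$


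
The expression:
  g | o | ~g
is always true.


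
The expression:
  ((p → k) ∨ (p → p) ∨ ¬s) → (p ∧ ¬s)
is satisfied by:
  {p: True, s: False}


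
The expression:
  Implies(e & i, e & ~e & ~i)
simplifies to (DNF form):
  ~e | ~i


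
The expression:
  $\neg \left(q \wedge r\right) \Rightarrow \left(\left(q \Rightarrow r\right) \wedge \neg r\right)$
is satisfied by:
  {r: False, q: False}
  {q: True, r: True}


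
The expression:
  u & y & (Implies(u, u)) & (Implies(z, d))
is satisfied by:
  {d: True, u: True, y: True, z: False}
  {u: True, y: True, d: False, z: False}
  {d: True, z: True, u: True, y: True}


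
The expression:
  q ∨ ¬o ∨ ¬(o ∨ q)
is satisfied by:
  {q: True, o: False}
  {o: False, q: False}
  {o: True, q: True}


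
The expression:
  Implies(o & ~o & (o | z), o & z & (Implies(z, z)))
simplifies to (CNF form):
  True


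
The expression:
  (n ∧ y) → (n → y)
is always true.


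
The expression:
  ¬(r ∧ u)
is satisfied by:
  {u: False, r: False}
  {r: True, u: False}
  {u: True, r: False}


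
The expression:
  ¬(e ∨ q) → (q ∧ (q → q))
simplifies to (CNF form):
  e ∨ q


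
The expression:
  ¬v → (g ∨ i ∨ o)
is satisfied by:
  {i: True, o: True, v: True, g: True}
  {i: True, o: True, v: True, g: False}
  {i: True, o: True, g: True, v: False}
  {i: True, o: True, g: False, v: False}
  {i: True, v: True, g: True, o: False}
  {i: True, v: True, g: False, o: False}
  {i: True, v: False, g: True, o: False}
  {i: True, v: False, g: False, o: False}
  {o: True, v: True, g: True, i: False}
  {o: True, v: True, g: False, i: False}
  {o: True, g: True, v: False, i: False}
  {o: True, g: False, v: False, i: False}
  {v: True, g: True, o: False, i: False}
  {v: True, o: False, g: False, i: False}
  {g: True, o: False, v: False, i: False}


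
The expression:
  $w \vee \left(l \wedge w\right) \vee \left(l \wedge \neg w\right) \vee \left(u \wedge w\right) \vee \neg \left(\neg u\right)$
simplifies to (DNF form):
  $l \vee u \vee w$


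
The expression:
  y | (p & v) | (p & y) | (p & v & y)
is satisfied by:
  {y: True, v: True, p: True}
  {y: True, v: True, p: False}
  {y: True, p: True, v: False}
  {y: True, p: False, v: False}
  {v: True, p: True, y: False}


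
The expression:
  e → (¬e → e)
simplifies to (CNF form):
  True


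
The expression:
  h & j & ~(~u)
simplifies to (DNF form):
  h & j & u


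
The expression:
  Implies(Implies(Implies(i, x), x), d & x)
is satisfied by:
  {d: True, i: False, x: False}
  {d: False, i: False, x: False}
  {x: True, d: True, i: False}
  {x: True, i: True, d: True}


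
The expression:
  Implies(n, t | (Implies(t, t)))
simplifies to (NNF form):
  True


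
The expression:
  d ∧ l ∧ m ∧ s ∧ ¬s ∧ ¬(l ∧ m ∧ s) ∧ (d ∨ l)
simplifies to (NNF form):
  False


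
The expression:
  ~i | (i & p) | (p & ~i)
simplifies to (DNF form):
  p | ~i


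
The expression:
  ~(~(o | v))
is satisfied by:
  {o: True, v: True}
  {o: True, v: False}
  {v: True, o: False}


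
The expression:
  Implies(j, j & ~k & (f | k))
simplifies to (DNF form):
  ~j | (f & ~k)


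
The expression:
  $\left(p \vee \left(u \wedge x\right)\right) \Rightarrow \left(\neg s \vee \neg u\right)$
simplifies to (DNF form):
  $\left(\neg p \wedge \neg x\right) \vee \neg s \vee \neg u$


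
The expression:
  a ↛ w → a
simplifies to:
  True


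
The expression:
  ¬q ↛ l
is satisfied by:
  {l: True, q: False}
  {q: False, l: False}
  {q: True, l: True}


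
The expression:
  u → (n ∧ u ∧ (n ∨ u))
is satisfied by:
  {n: True, u: False}
  {u: False, n: False}
  {u: True, n: True}


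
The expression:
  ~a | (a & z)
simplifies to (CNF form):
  z | ~a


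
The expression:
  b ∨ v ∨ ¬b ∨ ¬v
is always true.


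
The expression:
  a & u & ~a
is never true.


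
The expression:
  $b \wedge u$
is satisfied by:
  {u: True, b: True}


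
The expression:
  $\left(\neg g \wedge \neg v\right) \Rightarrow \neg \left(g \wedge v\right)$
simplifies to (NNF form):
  $\text{True}$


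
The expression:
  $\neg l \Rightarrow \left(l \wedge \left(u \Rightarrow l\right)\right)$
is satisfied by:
  {l: True}


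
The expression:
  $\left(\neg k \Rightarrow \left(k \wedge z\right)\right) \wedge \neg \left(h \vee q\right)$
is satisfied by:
  {k: True, q: False, h: False}


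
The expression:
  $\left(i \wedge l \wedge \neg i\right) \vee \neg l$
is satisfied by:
  {l: False}


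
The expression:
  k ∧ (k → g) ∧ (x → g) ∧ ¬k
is never true.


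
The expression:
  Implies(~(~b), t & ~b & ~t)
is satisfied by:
  {b: False}


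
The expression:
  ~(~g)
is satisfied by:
  {g: True}


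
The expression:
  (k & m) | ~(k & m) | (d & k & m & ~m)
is always true.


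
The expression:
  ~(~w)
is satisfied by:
  {w: True}


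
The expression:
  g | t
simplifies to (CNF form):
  g | t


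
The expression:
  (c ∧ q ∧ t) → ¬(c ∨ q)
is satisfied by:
  {c: False, t: False, q: False}
  {q: True, c: False, t: False}
  {t: True, c: False, q: False}
  {q: True, t: True, c: False}
  {c: True, q: False, t: False}
  {q: True, c: True, t: False}
  {t: True, c: True, q: False}


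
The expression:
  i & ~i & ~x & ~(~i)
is never true.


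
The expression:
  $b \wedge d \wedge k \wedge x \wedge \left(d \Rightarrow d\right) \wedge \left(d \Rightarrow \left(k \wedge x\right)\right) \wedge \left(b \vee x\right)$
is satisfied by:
  {b: True, x: True, d: True, k: True}


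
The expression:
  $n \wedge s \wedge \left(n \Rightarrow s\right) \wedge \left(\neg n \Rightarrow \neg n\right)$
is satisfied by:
  {s: True, n: True}


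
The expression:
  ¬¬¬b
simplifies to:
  ¬b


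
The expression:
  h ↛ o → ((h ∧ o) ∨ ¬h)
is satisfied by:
  {o: True, h: False}
  {h: False, o: False}
  {h: True, o: True}


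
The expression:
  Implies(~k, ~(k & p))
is always true.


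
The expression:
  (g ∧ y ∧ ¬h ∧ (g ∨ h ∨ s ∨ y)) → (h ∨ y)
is always true.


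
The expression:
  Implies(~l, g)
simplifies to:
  g | l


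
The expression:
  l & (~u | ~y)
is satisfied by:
  {l: True, u: False, y: False}
  {l: True, y: True, u: False}
  {l: True, u: True, y: False}


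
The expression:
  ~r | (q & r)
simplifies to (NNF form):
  q | ~r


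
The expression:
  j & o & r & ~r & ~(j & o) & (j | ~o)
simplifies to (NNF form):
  False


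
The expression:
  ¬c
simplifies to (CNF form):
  ¬c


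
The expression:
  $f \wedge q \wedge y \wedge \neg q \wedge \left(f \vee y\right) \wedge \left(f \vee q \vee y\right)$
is never true.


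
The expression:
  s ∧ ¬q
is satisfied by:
  {s: True, q: False}


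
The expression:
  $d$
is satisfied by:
  {d: True}


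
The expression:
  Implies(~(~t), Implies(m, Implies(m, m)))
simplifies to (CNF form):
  True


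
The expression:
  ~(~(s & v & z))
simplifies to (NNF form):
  s & v & z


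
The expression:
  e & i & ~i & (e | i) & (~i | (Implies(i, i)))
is never true.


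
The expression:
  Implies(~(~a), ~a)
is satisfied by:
  {a: False}


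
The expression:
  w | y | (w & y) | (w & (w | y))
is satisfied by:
  {y: True, w: True}
  {y: True, w: False}
  {w: True, y: False}


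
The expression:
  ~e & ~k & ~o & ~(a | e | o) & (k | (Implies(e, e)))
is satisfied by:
  {e: False, o: False, k: False, a: False}


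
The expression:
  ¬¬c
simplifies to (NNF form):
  c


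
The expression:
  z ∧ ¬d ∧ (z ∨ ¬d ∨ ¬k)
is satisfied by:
  {z: True, d: False}


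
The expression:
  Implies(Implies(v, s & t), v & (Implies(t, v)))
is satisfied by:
  {v: True}


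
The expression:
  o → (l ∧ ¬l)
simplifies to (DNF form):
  ¬o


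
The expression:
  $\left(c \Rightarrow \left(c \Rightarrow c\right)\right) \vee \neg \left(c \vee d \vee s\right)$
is always true.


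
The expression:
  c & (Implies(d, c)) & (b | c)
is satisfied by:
  {c: True}


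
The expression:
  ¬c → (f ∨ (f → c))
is always true.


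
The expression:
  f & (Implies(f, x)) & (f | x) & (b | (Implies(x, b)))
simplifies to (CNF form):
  b & f & x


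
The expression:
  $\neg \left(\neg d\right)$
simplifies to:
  $d$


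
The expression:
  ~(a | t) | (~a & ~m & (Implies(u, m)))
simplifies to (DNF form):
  (~a & ~t) | (~a & ~m & ~t) | (~a & ~m & ~u) | (~a & ~t & ~u)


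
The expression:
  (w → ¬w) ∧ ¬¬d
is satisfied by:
  {d: True, w: False}


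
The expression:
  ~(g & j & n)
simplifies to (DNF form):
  ~g | ~j | ~n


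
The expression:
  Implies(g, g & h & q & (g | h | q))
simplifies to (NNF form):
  ~g | (h & q)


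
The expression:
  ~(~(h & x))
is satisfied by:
  {h: True, x: True}


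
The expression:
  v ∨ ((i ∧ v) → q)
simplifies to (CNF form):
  True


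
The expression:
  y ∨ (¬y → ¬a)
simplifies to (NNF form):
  y ∨ ¬a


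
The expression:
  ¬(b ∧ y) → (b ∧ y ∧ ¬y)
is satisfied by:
  {b: True, y: True}


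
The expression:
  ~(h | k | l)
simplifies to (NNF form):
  ~h & ~k & ~l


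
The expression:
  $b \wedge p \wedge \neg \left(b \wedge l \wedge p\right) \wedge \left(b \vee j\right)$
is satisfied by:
  {p: True, b: True, l: False}


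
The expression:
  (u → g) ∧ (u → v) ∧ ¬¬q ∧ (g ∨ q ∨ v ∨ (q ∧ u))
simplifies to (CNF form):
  q ∧ (g ∨ ¬u) ∧ (v ∨ ¬u)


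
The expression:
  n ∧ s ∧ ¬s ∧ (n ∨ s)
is never true.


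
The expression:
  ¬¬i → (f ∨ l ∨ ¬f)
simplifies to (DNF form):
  True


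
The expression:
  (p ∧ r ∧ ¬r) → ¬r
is always true.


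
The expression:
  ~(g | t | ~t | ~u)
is never true.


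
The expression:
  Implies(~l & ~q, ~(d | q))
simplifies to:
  l | q | ~d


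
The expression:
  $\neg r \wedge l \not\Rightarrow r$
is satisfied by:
  {l: True, r: False}


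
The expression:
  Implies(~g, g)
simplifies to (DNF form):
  g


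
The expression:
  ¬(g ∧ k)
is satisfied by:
  {g: False, k: False}
  {k: True, g: False}
  {g: True, k: False}


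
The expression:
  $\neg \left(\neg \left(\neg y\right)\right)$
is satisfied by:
  {y: False}


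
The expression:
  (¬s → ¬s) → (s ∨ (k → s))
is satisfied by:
  {s: True, k: False}
  {k: False, s: False}
  {k: True, s: True}


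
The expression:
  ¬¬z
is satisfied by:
  {z: True}


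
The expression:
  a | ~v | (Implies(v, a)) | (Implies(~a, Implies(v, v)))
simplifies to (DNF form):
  True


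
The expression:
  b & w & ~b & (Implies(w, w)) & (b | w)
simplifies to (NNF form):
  False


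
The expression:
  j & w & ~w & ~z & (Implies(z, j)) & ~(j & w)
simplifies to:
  False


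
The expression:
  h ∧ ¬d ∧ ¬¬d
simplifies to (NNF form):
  False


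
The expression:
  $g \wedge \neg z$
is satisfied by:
  {g: True, z: False}


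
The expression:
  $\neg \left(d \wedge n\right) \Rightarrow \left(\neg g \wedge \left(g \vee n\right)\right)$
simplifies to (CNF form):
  $n \wedge \left(d \vee \neg g\right)$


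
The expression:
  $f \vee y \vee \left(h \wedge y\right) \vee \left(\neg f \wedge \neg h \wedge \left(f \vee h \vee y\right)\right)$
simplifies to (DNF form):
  $f \vee y$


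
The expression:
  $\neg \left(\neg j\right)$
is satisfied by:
  {j: True}


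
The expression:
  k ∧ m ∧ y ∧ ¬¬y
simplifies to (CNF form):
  k ∧ m ∧ y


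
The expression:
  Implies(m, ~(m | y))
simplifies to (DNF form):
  ~m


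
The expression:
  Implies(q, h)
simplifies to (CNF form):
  h | ~q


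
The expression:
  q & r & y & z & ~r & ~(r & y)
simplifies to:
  False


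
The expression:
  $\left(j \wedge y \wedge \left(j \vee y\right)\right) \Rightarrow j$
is always true.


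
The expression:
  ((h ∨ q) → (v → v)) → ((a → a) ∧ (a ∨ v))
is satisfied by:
  {a: True, v: True}
  {a: True, v: False}
  {v: True, a: False}


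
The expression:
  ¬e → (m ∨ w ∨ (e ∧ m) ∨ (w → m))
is always true.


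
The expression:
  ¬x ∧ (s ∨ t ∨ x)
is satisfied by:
  {t: True, s: True, x: False}
  {t: True, x: False, s: False}
  {s: True, x: False, t: False}


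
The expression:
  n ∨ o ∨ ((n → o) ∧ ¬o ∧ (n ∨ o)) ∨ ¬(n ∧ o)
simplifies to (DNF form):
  True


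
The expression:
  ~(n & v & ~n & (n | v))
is always true.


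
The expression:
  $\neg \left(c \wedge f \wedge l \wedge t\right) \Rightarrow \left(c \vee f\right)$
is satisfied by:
  {c: True, f: True}
  {c: True, f: False}
  {f: True, c: False}


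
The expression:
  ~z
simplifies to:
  ~z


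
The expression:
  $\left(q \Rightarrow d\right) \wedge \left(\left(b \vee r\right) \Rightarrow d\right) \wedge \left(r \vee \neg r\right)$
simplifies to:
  $d \vee \left(\neg b \wedge \neg q \wedge \neg r\right)$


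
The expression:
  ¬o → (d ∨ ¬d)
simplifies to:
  True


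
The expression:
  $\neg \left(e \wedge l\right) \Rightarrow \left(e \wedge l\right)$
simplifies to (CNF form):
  $e \wedge l$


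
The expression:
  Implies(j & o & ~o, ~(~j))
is always true.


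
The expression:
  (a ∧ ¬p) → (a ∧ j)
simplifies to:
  j ∨ p ∨ ¬a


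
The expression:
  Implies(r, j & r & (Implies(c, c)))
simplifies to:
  j | ~r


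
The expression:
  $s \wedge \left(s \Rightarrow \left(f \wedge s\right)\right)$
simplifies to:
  $f \wedge s$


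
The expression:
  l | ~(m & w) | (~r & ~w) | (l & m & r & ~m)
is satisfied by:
  {l: True, w: False, m: False}
  {w: False, m: False, l: False}
  {l: True, m: True, w: False}
  {m: True, w: False, l: False}
  {l: True, w: True, m: False}
  {w: True, l: False, m: False}
  {l: True, m: True, w: True}


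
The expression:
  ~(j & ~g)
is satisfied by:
  {g: True, j: False}
  {j: False, g: False}
  {j: True, g: True}


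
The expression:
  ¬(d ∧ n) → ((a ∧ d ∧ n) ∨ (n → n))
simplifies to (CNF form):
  True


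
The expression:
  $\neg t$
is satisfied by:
  {t: False}


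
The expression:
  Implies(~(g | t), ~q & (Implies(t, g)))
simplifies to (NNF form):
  g | t | ~q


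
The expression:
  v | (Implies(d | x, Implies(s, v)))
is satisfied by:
  {v: True, x: False, s: False, d: False}
  {d: True, v: True, x: False, s: False}
  {v: True, x: True, s: False, d: False}
  {d: True, v: True, x: True, s: False}
  {d: False, x: False, s: False, v: False}
  {d: True, x: False, s: False, v: False}
  {x: True, d: False, s: False, v: False}
  {d: True, x: True, s: False, v: False}
  {s: True, v: True, d: False, x: False}
  {d: True, s: True, v: True, x: False}
  {s: True, v: True, x: True, d: False}
  {d: True, s: True, v: True, x: True}
  {s: True, v: False, x: False, d: False}


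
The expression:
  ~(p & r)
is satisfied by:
  {p: False, r: False}
  {r: True, p: False}
  {p: True, r: False}


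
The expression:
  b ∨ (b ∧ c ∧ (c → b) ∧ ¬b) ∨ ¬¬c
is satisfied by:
  {b: True, c: True}
  {b: True, c: False}
  {c: True, b: False}


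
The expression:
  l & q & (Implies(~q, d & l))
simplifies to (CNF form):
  l & q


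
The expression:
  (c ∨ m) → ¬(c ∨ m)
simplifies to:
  ¬c ∧ ¬m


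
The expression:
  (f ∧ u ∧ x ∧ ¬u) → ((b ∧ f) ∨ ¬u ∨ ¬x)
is always true.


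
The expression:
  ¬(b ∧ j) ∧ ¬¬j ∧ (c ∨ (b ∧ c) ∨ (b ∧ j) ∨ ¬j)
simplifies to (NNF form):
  c ∧ j ∧ ¬b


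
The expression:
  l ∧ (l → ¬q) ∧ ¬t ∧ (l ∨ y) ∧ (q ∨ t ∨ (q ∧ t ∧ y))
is never true.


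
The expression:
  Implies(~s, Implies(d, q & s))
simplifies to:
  s | ~d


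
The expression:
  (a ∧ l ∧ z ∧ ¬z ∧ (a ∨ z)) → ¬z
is always true.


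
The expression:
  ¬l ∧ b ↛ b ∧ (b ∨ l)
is never true.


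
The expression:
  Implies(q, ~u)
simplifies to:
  ~q | ~u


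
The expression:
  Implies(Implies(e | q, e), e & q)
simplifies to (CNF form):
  q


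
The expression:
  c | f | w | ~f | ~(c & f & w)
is always true.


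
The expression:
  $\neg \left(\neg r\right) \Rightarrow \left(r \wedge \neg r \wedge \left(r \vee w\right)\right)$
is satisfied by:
  {r: False}


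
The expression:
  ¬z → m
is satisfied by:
  {z: True, m: True}
  {z: True, m: False}
  {m: True, z: False}


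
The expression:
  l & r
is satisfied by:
  {r: True, l: True}


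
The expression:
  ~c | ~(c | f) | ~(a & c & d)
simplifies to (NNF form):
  ~a | ~c | ~d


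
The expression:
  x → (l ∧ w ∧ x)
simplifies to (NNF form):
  (l ∧ w) ∨ ¬x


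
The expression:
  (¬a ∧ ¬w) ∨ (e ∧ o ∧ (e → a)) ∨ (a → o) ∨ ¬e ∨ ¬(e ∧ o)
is always true.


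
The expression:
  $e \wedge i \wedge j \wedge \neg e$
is never true.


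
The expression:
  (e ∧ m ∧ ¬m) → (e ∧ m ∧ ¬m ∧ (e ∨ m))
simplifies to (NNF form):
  True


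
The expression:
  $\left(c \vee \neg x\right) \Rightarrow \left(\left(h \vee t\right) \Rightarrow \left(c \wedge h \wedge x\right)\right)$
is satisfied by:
  {x: True, t: False, c: False, h: False}
  {x: True, h: True, t: False, c: False}
  {x: True, c: True, t: False, h: False}
  {x: True, h: True, c: True, t: False}
  {x: True, t: True, c: False, h: False}
  {x: True, h: True, t: True, c: False}
  {x: True, h: True, c: True, t: True}
  {h: False, t: False, c: False, x: False}
  {c: True, h: False, t: False, x: False}


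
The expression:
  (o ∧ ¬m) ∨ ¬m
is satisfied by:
  {m: False}


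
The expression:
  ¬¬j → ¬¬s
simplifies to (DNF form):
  s ∨ ¬j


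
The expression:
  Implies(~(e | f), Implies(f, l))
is always true.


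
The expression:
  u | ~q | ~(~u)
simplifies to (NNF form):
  u | ~q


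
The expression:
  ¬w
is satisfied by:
  {w: False}


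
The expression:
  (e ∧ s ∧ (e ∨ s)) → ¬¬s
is always true.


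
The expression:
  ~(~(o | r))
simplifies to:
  o | r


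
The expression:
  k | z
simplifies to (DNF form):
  k | z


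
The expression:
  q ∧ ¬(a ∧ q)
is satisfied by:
  {q: True, a: False}


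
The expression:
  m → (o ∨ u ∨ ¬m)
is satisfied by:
  {o: True, u: True, m: False}
  {o: True, m: False, u: False}
  {u: True, m: False, o: False}
  {u: False, m: False, o: False}
  {o: True, u: True, m: True}
  {o: True, m: True, u: False}
  {u: True, m: True, o: False}


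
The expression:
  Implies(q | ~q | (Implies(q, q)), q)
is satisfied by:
  {q: True}


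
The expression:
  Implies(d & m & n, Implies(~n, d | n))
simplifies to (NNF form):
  True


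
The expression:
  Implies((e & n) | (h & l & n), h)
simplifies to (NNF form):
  h | ~e | ~n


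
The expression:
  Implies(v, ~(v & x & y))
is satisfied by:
  {v: False, y: False, x: False}
  {x: True, v: False, y: False}
  {y: True, v: False, x: False}
  {x: True, y: True, v: False}
  {v: True, x: False, y: False}
  {x: True, v: True, y: False}
  {y: True, v: True, x: False}


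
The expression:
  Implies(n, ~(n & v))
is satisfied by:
  {v: False, n: False}
  {n: True, v: False}
  {v: True, n: False}


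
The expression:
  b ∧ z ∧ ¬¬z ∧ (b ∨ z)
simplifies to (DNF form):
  b ∧ z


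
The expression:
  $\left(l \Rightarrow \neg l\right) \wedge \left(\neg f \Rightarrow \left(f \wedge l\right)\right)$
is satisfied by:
  {f: True, l: False}


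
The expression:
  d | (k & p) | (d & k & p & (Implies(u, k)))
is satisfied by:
  {d: True, p: True, k: True}
  {d: True, p: True, k: False}
  {d: True, k: True, p: False}
  {d: True, k: False, p: False}
  {p: True, k: True, d: False}


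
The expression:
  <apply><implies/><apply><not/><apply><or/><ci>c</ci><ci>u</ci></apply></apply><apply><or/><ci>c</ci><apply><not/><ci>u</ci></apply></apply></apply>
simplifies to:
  <true/>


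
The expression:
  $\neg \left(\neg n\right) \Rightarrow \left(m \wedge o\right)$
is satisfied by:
  {o: True, m: True, n: False}
  {o: True, m: False, n: False}
  {m: True, o: False, n: False}
  {o: False, m: False, n: False}
  {n: True, o: True, m: True}


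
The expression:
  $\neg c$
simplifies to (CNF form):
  $\neg c$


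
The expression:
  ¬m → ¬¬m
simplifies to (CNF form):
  m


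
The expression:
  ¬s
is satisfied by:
  {s: False}


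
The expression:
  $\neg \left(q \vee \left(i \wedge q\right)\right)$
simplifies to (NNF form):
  $\neg q$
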